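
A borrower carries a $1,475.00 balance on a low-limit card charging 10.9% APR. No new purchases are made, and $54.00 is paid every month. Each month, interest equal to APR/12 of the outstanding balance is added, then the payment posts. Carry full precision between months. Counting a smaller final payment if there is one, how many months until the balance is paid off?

32 months

Monthly rate r = 10.9%/12 = 0.908333% = 0.00908333.
Recurrence: B ← B·(1+r) − $54.00.
Month 1: interest $13.40; balance after payment $1,434.40.
Month 2: interest $13.03; balance after payment $1,393.43.
Closed form: n = −ln(1 − rB₀/P)/ln(1+r) = −ln(0.75189)/ln(1.00908) ≈ 31.537, so the balance reaches zero during payment 32.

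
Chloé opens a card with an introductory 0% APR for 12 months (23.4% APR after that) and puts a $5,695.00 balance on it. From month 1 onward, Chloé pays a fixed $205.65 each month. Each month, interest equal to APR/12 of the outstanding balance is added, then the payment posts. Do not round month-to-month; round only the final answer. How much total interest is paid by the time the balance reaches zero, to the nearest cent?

Promo months 1–12 at r₀ = 0%/12 = 0; months 13+ at r₁ = 23.4%/12 = 0.0195.
After month 12 (no interest yet): B = $5,695.00 − 12·$205.65 = $3,227.20.
Then at r₁ with $205.65/mo: n₂ = −ln(1 − r₁·B/P)/ln(1+r₁) ≈ 18.92 → 19 more payments.
Total paid = 30·$205.65 + $188.34 = $6,357.84; interest = $6,357.84 − $5,695.00 = $662.84.

$662.84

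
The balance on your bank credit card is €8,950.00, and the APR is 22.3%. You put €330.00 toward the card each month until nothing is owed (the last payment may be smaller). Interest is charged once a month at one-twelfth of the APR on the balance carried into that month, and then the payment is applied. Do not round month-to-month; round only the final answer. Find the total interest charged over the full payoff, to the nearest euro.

Monthly rate r = 22.3%/12 = 1.85833% = 0.0185833.
Payoff takes n = ⌈−ln(1 − rB₀/P)/ln(1+r)⌉ = ⌈38.081⌉ = 39 payments; the last is €27.09.
Total paid = 38·€330.00 + €27.09 = €12,567.09.
Total interest = total paid − principal = €12,567.09 − €8,950.00 = €3,617.09.

€3,617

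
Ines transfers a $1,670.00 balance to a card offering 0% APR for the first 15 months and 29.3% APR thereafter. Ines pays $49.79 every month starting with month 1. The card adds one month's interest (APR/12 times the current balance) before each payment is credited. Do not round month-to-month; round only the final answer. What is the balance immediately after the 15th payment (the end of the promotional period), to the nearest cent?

Promo months 1–15 at r₀ = 0%/12 = 0; months 16+ at r₁ = 29.3%/12 = 0.0244167.
After month 15 (no interest yet): B = $1,670.00 − 15·$49.79 = $923.15.

$923.15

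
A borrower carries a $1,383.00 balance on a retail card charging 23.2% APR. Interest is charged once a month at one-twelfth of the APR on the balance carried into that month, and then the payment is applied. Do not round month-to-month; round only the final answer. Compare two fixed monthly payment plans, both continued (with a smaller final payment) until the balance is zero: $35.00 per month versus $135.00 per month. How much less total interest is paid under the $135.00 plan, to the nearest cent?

$1,082.41

Monthly rate r = 23.2%/12 = 1.93333% = 0.0193333.
At $35.00/mo: n = ⌈−ln(1 − rB₀/P)/ln(1+r)⌉ = 76 payments (last $13.82); total interest = total paid − $1,383.00 = $1,255.82.
At $135.00/mo: 12 payments (last $71.41); total interest $173.41.
Interest saved = $1,255.82 − $173.41 = $1,082.41.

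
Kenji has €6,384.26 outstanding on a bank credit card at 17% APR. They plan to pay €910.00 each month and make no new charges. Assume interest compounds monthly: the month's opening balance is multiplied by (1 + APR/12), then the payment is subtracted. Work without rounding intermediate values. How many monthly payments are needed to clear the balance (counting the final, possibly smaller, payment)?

8 payments

Monthly rate r = 17%/12 = 1.41667% = 0.0141667.
Recurrence: B ← B·(1+r) − €910.00.
Month 1: interest €90.44; balance after payment €5,564.70.
Month 2: interest €78.83; balance after payment €4,733.54.
Closed form: n = −ln(1 − rB₀/P)/ln(1+r) = −ln(0.90061)/ln(1.01417) ≈ 7.441, so the balance reaches zero during payment 8.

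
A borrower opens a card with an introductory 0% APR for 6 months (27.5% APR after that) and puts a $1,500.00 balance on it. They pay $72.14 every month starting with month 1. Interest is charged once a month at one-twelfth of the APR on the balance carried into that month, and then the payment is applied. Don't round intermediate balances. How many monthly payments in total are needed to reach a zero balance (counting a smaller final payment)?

25 payments

Promo months 1–6 at r₀ = 0%/12 = 0; months 7+ at r₁ = 27.5%/12 = 0.0229167.
After month 6 (no interest yet): B = $1,500.00 − 6·$72.14 = $1,067.16.
Then at r₁ with $72.14/mo: n₂ = −ln(1 − r₁·B/P)/ln(1+r₁) ≈ 18.27 → 19 more payments.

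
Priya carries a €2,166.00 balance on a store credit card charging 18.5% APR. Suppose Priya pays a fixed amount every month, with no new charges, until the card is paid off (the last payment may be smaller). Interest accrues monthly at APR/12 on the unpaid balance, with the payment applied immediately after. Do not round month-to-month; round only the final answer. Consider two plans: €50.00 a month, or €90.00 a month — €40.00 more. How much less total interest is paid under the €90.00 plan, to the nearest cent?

€874.32

Monthly rate r = 18.5%/12 = 1.54167% = 0.0154167.
At €50.00/mo: n = ⌈−ln(1 − rB₀/P)/ln(1+r)⌉ = 73 payments (last €2.10); total interest = total paid − €2,166.00 = €1,436.10.
At €90.00/mo: 31 payments (last €27.78); total interest €561.78.
Interest saved = €1,436.10 − €561.78 = €874.32.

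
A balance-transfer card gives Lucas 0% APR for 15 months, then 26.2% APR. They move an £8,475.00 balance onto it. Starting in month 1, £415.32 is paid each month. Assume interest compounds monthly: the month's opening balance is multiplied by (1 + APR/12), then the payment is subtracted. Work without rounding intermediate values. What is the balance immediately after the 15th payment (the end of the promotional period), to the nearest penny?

£2,245.20

Promo months 1–15 at r₀ = 0%/12 = 0; months 16+ at r₁ = 26.2%/12 = 0.0218333.
After month 15 (no interest yet): B = £8,475.00 − 15·£415.32 = £2,245.20.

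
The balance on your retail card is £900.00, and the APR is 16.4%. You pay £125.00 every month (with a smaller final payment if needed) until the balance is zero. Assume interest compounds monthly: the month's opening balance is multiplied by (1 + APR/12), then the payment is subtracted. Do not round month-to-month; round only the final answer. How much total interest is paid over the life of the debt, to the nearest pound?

Monthly rate r = 16.4%/12 = 1.36667% = 0.0136667.
Payoff takes n = ⌈−ln(1 − rB₀/P)/ln(1+r)⌉ = ⌈7.631⌉ = 8 payments; the last is £79.07.
Total paid = 7·£125.00 + £79.07 = £954.07.
Total interest = total paid − principal = £954.07 − £900.00 = £54.07.

£54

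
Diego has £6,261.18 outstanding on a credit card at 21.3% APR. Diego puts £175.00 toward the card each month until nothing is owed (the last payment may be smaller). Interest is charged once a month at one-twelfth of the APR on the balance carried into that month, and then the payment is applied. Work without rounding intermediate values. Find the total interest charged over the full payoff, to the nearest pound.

Monthly rate r = 21.3%/12 = 1.775% = 0.01775.
Payoff takes n = ⌈−ln(1 − rB₀/P)/ln(1+r)⌉ = ⌈57.293⌉ = 58 payments; the last is £51.58.
Total paid = 57·£175.00 + £51.58 = £10,026.58.
Total interest = total paid − principal = £10,026.58 − £6,261.18 = £3,765.40.

£3,765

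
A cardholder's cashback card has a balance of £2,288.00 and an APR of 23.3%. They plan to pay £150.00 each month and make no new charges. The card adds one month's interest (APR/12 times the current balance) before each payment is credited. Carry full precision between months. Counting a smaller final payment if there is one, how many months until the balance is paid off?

19 months

Monthly rate r = 23.3%/12 = 1.94167% = 0.0194167.
Recurrence: B ← B·(1+r) − £150.00.
Month 1: interest £44.43; balance after payment £2,182.43.
Month 2: interest £42.38; balance after payment £2,074.80.
Closed form: n = −ln(1 − rB₀/P)/ln(1+r) = −ln(0.70383)/ln(1.01942) ≈ 18.263, so the balance reaches zero during payment 19.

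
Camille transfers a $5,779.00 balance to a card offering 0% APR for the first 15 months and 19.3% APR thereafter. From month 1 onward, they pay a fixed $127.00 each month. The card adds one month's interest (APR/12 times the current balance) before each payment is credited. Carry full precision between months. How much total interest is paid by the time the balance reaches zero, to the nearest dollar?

Promo months 1–15 at r₀ = 0%/12 = 0; months 16+ at r₁ = 19.3%/12 = 0.0160833.
After month 15 (no interest yet): B = $5,779.00 − 15·$127.00 = $3,874.00.
Then at r₁ with $127.00/mo: n₂ = −ln(1 − r₁·B/P)/ln(1+r₁) ≈ 42.28 → 43 more payments.
Total paid = 57·$127.00 + $35.27 = $7,274.27; interest = $7,274.27 − $5,779.00 = $1,495.27.

$1,495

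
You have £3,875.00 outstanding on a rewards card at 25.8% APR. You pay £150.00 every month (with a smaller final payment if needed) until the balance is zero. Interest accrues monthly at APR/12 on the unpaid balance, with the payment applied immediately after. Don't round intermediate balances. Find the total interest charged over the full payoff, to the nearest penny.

Monthly rate r = 25.8%/12 = 2.15% = 0.0215.
Payoff takes n = ⌈−ln(1 − rB₀/P)/ln(1+r)⌉ = ⌈38.107⌉ = 39 payments; the last is £16.21.
Total paid = 38·£150.00 + £16.21 = £5,716.21.
Total interest = total paid − principal = £5,716.21 − £3,875.00 = £1,841.21.

£1,841.21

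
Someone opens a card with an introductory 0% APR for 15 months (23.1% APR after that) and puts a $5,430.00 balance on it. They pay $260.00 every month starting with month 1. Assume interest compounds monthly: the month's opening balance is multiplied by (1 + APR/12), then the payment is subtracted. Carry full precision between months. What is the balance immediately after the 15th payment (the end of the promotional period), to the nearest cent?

Promo months 1–15 at r₀ = 0%/12 = 0; months 16+ at r₁ = 23.1%/12 = 0.01925.
After month 15 (no interest yet): B = $5,430.00 − 15·$260.00 = $1,530.00.

$1,530.00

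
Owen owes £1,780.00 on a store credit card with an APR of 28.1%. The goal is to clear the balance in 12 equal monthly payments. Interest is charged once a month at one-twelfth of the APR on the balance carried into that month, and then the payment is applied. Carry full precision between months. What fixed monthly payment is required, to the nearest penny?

Monthly rate r = 28.1%/12 = 2.34167% = 0.0234167.
Level-payment amortization: P = B₀·r / (1 − (1+r)^(−n)) = 1780.00·0.0234167 / (1 − 1.02342^(−12)).
Denominator 1 − (1+r)^(−12) = 0.242521734.
P = 41.6817 / 0.242521734 ≈ 171.87.

£171.87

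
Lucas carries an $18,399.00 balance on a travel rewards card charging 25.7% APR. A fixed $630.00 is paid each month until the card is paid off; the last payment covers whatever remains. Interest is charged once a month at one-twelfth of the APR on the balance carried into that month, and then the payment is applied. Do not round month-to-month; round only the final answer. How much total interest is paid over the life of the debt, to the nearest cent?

Monthly rate r = 25.7%/12 = 2.14167% = 0.0214167.
Payoff takes n = ⌈−ln(1 − rB₀/P)/ln(1+r)⌉ = ⌈46.345⌉ = 47 payments; the last is $218.97.
Total paid = 46·$630.00 + $218.97 = $29,198.97.
Total interest = total paid − principal = $29,198.97 − $18,399.00 = $10,799.97.

$10,799.97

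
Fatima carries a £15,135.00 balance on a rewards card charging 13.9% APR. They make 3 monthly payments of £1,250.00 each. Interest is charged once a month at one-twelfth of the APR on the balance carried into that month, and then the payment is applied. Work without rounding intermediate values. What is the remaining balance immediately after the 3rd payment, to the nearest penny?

£11,873.45

Monthly rate r = 13.9%/12 = 1.15833% = 0.0115833.
Each month: B ← B·(1+r) − £1,250.00.
Month 1: interest £175.31; balance after payment £14,060.31.
Month 2: interest £162.87; balance after payment £12,973.18.
Month 3: interest £150.27; balance after payment £11,873.45.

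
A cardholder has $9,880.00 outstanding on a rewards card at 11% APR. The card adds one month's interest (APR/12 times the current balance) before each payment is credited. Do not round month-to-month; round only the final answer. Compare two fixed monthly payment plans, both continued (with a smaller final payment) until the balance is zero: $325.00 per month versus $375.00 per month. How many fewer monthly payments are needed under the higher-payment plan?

5 fewer payments

Monthly rate r = 11%/12 = 0.916667% = 0.00916667.
At $325.00/mo: n = ⌈−ln(1 − rB₀/P)/ln(1+r)⌉ = 36 payments (last $259.61); total interest = total paid − $9,880.00 = $1,754.61.
At $375.00/mo: 31 payments (last $110.49); total interest $1,480.49.
Payments saved = 36 − 31 = 5.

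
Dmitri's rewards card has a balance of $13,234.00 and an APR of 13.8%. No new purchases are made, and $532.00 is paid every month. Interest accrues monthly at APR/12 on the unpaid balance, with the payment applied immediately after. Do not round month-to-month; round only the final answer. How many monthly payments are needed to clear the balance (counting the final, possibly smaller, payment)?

30 months

Monthly rate r = 13.8%/12 = 1.15% = 0.0115.
Recurrence: B ← B·(1+r) − $532.00.
Month 1: interest $152.19; balance after payment $12,854.19.
Month 2: interest $147.82; balance after payment $12,470.01.
Closed form: n = −ln(1 − rB₀/P)/ln(1+r) = −ln(0.71393)/ln(1.0115) ≈ 29.470, so the balance reaches zero during payment 30.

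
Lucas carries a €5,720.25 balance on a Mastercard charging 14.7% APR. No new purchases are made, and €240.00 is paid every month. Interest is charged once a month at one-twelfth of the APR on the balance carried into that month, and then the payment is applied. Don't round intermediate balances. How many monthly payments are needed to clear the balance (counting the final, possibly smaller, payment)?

Monthly rate r = 14.7%/12 = 1.225% = 0.01225.
Recurrence: B ← B·(1+r) − €240.00.
Month 1: interest €70.07; balance after payment €5,550.32.
Month 2: interest €67.99; balance after payment €5,378.31.
Closed form: n = −ln(1 − rB₀/P)/ln(1+r) = −ln(0.70803)/ln(1.01225) ≈ 28.358, so the balance reaches zero during payment 29.

29 months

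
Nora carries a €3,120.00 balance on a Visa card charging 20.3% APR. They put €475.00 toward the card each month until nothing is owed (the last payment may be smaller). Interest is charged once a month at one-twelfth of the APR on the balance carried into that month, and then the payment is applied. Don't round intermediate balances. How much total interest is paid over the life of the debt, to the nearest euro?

Monthly rate r = 20.3%/12 = 1.69167% = 0.0169167.
Payoff takes n = ⌈−ln(1 − rB₀/P)/ln(1+r)⌉ = ⌈7.022⌉ = 8 payments; the last is €10.34.
Total paid = 7·€475.00 + €10.34 = €3,335.34.
Total interest = total paid − principal = €3,335.34 − €3,120.00 = €215.34.

€215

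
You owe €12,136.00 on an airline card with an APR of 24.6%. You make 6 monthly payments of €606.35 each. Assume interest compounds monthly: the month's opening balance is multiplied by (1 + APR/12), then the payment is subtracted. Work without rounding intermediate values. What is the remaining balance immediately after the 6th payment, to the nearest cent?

€9,877.63

Monthly rate r = 24.6%/12 = 2.05% = 0.0205.
Each month: B ← B·(1+r) − €606.35.
Month 1: interest €248.79; balance after payment €11,778.44.
Month 2: interest €241.46; balance after payment €11,413.55.
Month 3: interest €233.98; balance after payment €11,041.17.
Month 4: interest €226.34; balance after payment €10,661.17.
Month 5: interest €218.55; balance after payment €10,273.37.
Month 6: interest €210.60; balance after payment €9,877.63.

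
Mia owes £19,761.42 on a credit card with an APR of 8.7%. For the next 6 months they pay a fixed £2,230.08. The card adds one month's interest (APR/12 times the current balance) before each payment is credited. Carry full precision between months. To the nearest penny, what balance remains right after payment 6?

£7,011.42

Monthly rate r = 8.7%/12 = 0.725% = 0.00725.
Each month: B ← B·(1+r) − £2,230.08.
Month 1: interest £143.27; balance after payment £17,674.61.
Month 2: interest £128.14; balance after payment £15,572.67.
Month 3: interest £112.90; balance after payment £13,455.49.
Month 4: interest £97.55; balance after payment £11,322.97.
Month 5: interest £82.09; balance after payment £9,174.98.
Month 6: interest £66.52; balance after payment £7,011.42.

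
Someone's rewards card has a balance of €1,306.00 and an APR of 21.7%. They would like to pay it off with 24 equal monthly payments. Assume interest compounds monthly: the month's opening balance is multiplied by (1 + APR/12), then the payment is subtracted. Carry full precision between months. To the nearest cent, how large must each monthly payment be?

€67.56

Monthly rate r = 21.7%/12 = 1.80833% = 0.0180833.
Level-payment amortization: P = B₀·r / (1 − (1+r)^(−n)) = 1306.00·0.0180833 / (1 − 1.01808^(−24)).
Denominator 1 − (1+r)^(−24) = 0.349570647.
P = 23.6168 / 0.349570647 ≈ 67.56.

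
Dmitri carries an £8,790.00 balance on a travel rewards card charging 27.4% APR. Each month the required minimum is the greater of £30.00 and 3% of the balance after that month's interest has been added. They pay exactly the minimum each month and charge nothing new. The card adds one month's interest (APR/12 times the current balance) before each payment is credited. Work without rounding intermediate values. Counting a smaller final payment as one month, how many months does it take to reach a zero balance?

Monthly rate r = 27.4%/12 = 2.28333% = 0.0228333.
While 3% of the post-interest balance exceeds £30.00, each month B ← (B·(1+r))·(1 − 0.03), i.e. B shrinks by the factor (1+r)·0.97 = 0.99215.
This holds for months 1–279. Entering month 280 the balance is £974.68; 3% of the post-interest balance is now below £30.00, so the flat £30.00 minimum applies from here.
From month 280 a fixed £30.00 at rate r clears £974.68 in 60 more payments. Total: 279 + 60 = 339 months.

339 months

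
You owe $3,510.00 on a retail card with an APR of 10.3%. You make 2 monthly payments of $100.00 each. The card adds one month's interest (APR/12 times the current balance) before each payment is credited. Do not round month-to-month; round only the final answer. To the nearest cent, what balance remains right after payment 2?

Monthly rate r = 10.3%/12 = 0.858333% = 0.00858333.
Each month: B ← B·(1+r) − $100.00.
Month 1: interest $30.13; balance after payment $3,440.13.
Month 2: interest $29.53; balance after payment $3,369.66.

$3,369.66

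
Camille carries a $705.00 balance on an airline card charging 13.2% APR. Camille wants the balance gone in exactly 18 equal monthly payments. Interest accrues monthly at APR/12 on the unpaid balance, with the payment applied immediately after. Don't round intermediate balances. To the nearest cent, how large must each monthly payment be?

$43.39

Monthly rate r = 13.2%/12 = 1.1% = 0.011.
Level-payment amortization: P = B₀·r / (1 − (1+r)^(−n)) = 705.00·0.011 / (1 − 1.011^(−18)).
Denominator 1 − (1+r)^(−18) = 0.178742782.
P = 7.755 / 0.178742782 ≈ 43.39.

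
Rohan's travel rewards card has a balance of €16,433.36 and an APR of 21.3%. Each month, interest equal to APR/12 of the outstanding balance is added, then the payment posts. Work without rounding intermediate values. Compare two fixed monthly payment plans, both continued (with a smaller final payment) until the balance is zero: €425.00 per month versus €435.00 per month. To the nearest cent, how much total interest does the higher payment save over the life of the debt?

€554.37

Monthly rate r = 21.3%/12 = 1.775% = 0.01775.
At €425.00/mo: n = ⌈−ln(1 − rB₀/P)/ln(1+r)⌉ = 66 payments (last €381.95); total interest = total paid − €16,433.36 = €11,573.59.
At €435.00/mo: 64 payments (last €47.58); total interest €11,019.22.
Interest saved = €11,573.59 − €11,019.22 = €554.37.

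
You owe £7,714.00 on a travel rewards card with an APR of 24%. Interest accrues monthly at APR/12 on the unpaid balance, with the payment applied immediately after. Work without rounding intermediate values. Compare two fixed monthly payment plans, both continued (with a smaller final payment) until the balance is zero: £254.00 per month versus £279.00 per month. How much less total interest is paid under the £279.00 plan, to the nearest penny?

£648.59

Monthly rate r = 24%/12 = 2% = 0.02.
At £254.00/mo: n = ⌈−ln(1 − rB₀/P)/ln(1+r)⌉ = 48 payments (last £54.87); total interest = total paid − £7,714.00 = £4,278.87.
At £279.00/mo: 41 payments (last £184.28); total interest £3,630.28.
Interest saved = £4,278.87 − £3,630.28 = £648.59.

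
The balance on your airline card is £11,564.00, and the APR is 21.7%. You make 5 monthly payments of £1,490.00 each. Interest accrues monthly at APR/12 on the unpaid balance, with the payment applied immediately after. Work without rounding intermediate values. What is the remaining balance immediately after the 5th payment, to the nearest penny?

Monthly rate r = 21.7%/12 = 1.80833% = 0.0180833.
Each month: B ← B·(1+r) − £1,490.00.
Month 1: interest £209.12; balance after payment £10,283.12.
Month 2: interest £185.95; balance after payment £8,979.07.
Month 3: interest £162.37; balance after payment £7,651.44.
Month 4: interest £138.36; balance after payment £6,299.80.
Month 5: interest £113.92; balance after payment £4,923.73.

£4,923.73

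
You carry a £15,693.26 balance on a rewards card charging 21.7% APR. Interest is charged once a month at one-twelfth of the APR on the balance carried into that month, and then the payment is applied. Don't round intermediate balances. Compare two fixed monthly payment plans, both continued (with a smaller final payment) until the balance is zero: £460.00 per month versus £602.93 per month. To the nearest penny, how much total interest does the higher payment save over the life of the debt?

Monthly rate r = 21.7%/12 = 1.80833% = 0.0180833.
At £460.00/mo: n = ⌈−ln(1 − rB₀/P)/ln(1+r)⌉ = 54 payments (last £249.37); total interest = total paid − £15,693.26 = £8,936.11.
At £602.93/mo: 36 payments (last £300.70); total interest £5,709.99.
Interest saved = £8,936.11 − £5,709.99 = £3,226.12.

£3,226.12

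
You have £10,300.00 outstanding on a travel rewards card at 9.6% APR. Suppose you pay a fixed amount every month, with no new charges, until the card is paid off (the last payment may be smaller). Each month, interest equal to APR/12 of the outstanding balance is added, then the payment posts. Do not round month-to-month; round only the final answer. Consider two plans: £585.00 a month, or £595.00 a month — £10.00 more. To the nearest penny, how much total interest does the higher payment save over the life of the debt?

£14.57

Monthly rate r = 9.6%/12 = 0.8% = 0.008.
At £585.00/mo: n = ⌈−ln(1 − rB₀/P)/ln(1+r)⌉ = 20 payments (last £31.10); total interest = total paid − £10,300.00 = £846.10.
At £595.00/mo: 19 payments (last £421.53); total interest £831.53.
Interest saved = £846.10 − £831.53 = £14.57.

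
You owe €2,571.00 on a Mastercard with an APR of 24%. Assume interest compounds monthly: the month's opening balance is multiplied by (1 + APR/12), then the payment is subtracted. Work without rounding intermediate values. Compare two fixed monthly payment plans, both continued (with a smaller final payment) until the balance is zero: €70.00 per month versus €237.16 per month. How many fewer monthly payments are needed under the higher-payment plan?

54 fewer payments

Monthly rate r = 24%/12 = 2% = 0.02.
At €70.00/mo: n = ⌈−ln(1 − rB₀/P)/ln(1+r)⌉ = 67 payments (last €68.72); total interest = total paid − €2,571.00 = €2,117.72.
At €237.16/mo: 13 payments (last €81.44); total interest €356.36.
Payments saved = 67 − 13 = 54.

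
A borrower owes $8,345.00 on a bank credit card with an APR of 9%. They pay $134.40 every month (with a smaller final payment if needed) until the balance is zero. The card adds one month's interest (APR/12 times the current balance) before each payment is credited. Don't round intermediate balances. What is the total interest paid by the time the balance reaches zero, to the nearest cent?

$2,928.69

Monthly rate r = 9%/12 = 0.75% = 0.0075.
Payoff takes n = ⌈−ln(1 − rB₀/P)/ln(1+r)⌉ = ⌈83.881⌉ = 84 payments; the last is $118.49.
Total paid = 83·$134.40 + $118.49 = $11,273.69.
Total interest = total paid − principal = $11,273.69 − $8,345.00 = $2,928.69.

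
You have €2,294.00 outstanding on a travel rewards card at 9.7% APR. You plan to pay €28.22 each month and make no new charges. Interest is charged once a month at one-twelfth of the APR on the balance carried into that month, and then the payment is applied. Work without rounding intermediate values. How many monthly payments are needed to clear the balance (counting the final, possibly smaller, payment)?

Monthly rate r = 9.7%/12 = 0.808333% = 0.00808333.
Recurrence: B ← B·(1+r) − €28.22.
Month 1: interest €18.54; balance after payment €2,284.32.
Month 2: interest €18.46; balance after payment €2,274.57.
Closed form: n = −ln(1 − rB₀/P)/ln(1+r) = −ln(0.34291)/ln(1.00808) ≈ 132.942, so the balance reaches zero during payment 133.

133 payments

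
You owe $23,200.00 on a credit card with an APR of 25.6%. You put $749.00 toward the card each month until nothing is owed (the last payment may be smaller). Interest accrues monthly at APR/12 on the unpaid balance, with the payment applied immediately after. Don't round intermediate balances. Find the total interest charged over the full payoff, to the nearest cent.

Monthly rate r = 25.6%/12 = 2.13333% = 0.0213333.
Payoff takes n = ⌈−ln(1 − rB₀/P)/ln(1+r)⌉ = ⌈51.217⌉ = 52 payments; the last is $164.04.
Total paid = 51·$749.00 + $164.04 = $38,363.04.
Total interest = total paid − principal = $38,363.04 − $23,200.00 = $15,163.04.

$15,163.04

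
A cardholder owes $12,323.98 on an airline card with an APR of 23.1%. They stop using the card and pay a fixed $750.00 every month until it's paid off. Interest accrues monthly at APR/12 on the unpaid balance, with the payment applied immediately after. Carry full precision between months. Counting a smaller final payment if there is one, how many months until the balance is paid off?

20 months

Monthly rate r = 23.1%/12 = 1.925% = 0.01925.
Recurrence: B ← B·(1+r) − $750.00.
Month 1: interest $237.24; balance after payment $11,811.22.
Month 2: interest $227.37; balance after payment $11,288.58.
Closed form: n = −ln(1 − rB₀/P)/ln(1+r) = −ln(0.68368)/ln(1.01925) ≈ 19.943, so the balance reaches zero during payment 20.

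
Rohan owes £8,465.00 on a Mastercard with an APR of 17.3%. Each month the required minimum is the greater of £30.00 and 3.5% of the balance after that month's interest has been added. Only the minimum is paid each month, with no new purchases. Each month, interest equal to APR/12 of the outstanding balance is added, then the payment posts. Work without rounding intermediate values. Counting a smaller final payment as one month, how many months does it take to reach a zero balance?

145 months

Monthly rate r = 17.3%/12 = 1.44167% = 0.0144167.
While 3.5% of the post-interest balance exceeds £30.00, each month B ← (B·(1+r))·(1 − 0.035), i.e. B shrinks by the factor (1+r)·0.965 = 0.97891.
This holds for months 1–109. Entering month 110 the balance is £829.26; 3.5% of the post-interest balance is now below £30.00, so the flat £30.00 minimum applies from here.
From month 110 a fixed £30.00 at rate r clears £829.26 in 36 more payments. Total: 109 + 36 = 145 months.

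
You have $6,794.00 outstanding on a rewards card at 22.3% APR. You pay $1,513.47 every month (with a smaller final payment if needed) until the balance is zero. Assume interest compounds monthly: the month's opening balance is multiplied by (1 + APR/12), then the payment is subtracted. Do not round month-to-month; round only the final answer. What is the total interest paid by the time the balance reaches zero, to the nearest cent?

Monthly rate r = 22.3%/12 = 1.85833% = 0.0185833.
Payoff takes n = ⌈−ln(1 − rB₀/P)/ln(1+r)⌉ = ⌈4.731⌉ = 5 payments; the last is $1,108.77.
Total paid = 4·$1,513.47 + $1,108.77 = $7,162.65.
Total interest = total paid − principal = $7,162.65 − $6,794.00 = $368.65.

$368.65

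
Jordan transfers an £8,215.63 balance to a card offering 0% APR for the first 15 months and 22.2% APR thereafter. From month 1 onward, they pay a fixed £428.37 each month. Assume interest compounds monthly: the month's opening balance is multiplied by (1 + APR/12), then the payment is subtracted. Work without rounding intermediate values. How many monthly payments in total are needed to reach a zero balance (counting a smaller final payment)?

Promo months 1–15 at r₀ = 0%/12 = 0; months 16+ at r₁ = 22.2%/12 = 0.0185.
After month 15 (no interest yet): B = £8,215.63 − 15·£428.37 = £1,790.08.
Then at r₁ with £428.37/mo: n₂ = −ln(1 − r₁·B/P)/ln(1+r₁) ≈ 4.39 → 5 more payments.

20 payments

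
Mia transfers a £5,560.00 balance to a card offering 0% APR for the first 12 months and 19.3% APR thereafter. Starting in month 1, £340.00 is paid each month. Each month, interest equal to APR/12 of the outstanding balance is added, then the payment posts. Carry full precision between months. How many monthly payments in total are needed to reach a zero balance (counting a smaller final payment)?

17 payments

Promo months 1–12 at r₀ = 0%/12 = 0; months 13+ at r₁ = 19.3%/12 = 0.0160833.
After month 12 (no interest yet): B = £5,560.00 − 12·£340.00 = £1,480.00.
Then at r₁ with £340.00/mo: n₂ = −ln(1 − r₁·B/P)/ln(1+r₁) ≈ 4.55 → 5 more payments.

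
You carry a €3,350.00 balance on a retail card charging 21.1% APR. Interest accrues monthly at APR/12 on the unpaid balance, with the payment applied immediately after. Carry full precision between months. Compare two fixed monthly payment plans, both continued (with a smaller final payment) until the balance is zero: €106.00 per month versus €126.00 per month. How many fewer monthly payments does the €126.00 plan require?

10 fewer payments

Monthly rate r = 21.1%/12 = 1.75833% = 0.0175833.
At €106.00/mo: n = ⌈−ln(1 − rB₀/P)/ln(1+r)⌉ = 47 payments (last €57.70); total interest = total paid − €3,350.00 = €1,583.70.
At €126.00/mo: 37 payments (last €19.38); total interest €1,205.38.
Payments saved = 47 − 37 = 10.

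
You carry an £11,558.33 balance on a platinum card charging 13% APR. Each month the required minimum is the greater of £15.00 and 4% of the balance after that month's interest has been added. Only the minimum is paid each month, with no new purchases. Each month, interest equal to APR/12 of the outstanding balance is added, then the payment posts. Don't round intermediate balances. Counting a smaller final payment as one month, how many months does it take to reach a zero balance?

Monthly rate r = 13%/12 = 1.08333% = 0.0108333.
While 4% of the post-interest balance exceeds £15.00, each month B ← (B·(1+r))·(1 − 0.04), i.e. B shrinks by the factor (1+r)·0.96 = 0.9704.
This holds for months 1–115. Entering month 116 the balance is £364.95; 4% of the post-interest balance is now below £15.00, so the flat £15.00 minimum applies from here.
From month 116 a fixed £15.00 at rate r clears £364.95 in 29 more payments. Total: 115 + 29 = 144 months.

144 months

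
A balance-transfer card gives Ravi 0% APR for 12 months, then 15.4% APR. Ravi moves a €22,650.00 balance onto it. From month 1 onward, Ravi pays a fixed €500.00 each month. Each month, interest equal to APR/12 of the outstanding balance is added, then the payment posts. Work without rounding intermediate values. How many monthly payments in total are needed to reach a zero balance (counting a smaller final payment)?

56 months

Promo months 1–12 at r₀ = 0%/12 = 0; months 13+ at r₁ = 15.4%/12 = 0.0128333.
After month 12 (no interest yet): B = €22,650.00 − 12·€500.00 = €16,650.00.
Then at r₁ with €500.00/mo: n₂ = −ln(1 − r₁·B/P)/ln(1+r₁) ≈ 43.72 → 44 more payments.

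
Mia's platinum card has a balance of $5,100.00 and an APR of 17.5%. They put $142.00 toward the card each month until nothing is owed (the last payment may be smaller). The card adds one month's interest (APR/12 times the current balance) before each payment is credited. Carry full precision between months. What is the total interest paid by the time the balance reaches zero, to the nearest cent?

$2,176.22

Monthly rate r = 17.5%/12 = 1.45833% = 0.0145833.
Payoff takes n = ⌈−ln(1 − rB₀/P)/ln(1+r)⌉ = ⌈51.240⌉ = 52 payments; the last is $34.22.
Total paid = 51·$142.00 + $34.22 = $7,276.22.
Total interest = total paid − principal = $7,276.22 − $5,100.00 = $2,176.22.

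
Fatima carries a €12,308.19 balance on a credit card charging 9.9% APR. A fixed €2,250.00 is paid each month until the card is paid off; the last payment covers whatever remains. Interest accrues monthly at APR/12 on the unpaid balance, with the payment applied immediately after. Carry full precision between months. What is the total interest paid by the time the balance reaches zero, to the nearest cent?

Monthly rate r = 9.9%/12 = 0.825% = 0.00825.
Payoff takes n = ⌈−ln(1 − rB₀/P)/ln(1+r)⌉ = ⌈5.621⌉ = 6 payments; the last is €1,398.63.
Total paid = 5·€2,250.00 + €1,398.63 = €12,648.63.
Total interest = total paid − principal = €12,648.63 − €12,308.19 = €340.44.

€340.44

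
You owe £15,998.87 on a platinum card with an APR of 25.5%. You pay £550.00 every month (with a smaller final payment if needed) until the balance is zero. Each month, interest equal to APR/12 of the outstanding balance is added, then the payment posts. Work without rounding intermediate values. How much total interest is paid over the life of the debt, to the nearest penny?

£9,182.77

Monthly rate r = 25.5%/12 = 2.125% = 0.02125.
Payoff takes n = ⌈−ln(1 − rB₀/P)/ln(1+r)⌉ = ⌈45.783⌉ = 46 payments; the last is £431.64.
Total paid = 45·£550.00 + £431.64 = £25,181.64.
Total interest = total paid − principal = £25,181.64 − £15,998.87 = £9,182.77.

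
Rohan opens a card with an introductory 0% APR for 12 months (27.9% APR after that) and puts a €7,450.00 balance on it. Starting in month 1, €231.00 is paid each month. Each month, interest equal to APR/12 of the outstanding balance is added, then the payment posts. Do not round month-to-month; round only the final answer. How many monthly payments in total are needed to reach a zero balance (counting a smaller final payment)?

Promo months 1–12 at r₀ = 0%/12 = 0; months 13+ at r₁ = 27.9%/12 = 0.02325.
After month 12 (no interest yet): B = €7,450.00 − 12·€231.00 = €4,678.00.
Then at r₁ with €231.00/mo: n₂ = −ln(1 − r₁·B/P)/ln(1+r₁) ≈ 27.69 → 28 more payments.

40 payments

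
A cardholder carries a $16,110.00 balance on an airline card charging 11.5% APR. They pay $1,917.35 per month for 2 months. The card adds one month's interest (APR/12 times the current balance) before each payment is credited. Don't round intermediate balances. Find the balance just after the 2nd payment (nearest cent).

Monthly rate r = 11.5%/12 = 0.958333% = 0.00958333.
Each month: B ← B·(1+r) − $1,917.35.
Month 1: interest $154.39; balance after payment $14,347.04.
Month 2: interest $137.49; balance after payment $12,567.18.

$12,567.18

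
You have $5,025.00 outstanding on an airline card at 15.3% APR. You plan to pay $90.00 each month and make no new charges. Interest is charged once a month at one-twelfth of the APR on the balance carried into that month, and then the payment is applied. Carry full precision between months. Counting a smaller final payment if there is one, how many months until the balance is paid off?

99 payments

Monthly rate r = 15.3%/12 = 1.275% = 0.01275.
Recurrence: B ← B·(1+r) − $90.00.
Month 1: interest $64.07; balance after payment $4,999.07.
Month 2: interest $63.74; balance after payment $4,972.81.
Closed form: n = −ln(1 − rB₀/P)/ln(1+r) = −ln(0.28812)/ln(1.01275) ≈ 98.218, so the balance reaches zero during payment 99.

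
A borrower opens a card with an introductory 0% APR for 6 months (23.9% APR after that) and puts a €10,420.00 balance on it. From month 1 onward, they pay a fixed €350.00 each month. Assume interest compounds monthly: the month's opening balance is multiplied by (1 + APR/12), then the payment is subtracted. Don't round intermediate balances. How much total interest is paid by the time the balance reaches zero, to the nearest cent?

€3,064.28

Promo months 1–6 at r₀ = 0%/12 = 0; months 7+ at r₁ = 23.9%/12 = 0.0199167.
After month 6 (no interest yet): B = €10,420.00 − 6·€350.00 = €8,320.00.
Then at r₁ with €350.00/mo: n₂ = −ln(1 − r₁·B/P)/ln(1+r₁) ≈ 32.52 → 33 more payments.
Total paid = 38·€350.00 + €184.28 = €13,484.28; interest = €13,484.28 − €10,420.00 = €3,064.28.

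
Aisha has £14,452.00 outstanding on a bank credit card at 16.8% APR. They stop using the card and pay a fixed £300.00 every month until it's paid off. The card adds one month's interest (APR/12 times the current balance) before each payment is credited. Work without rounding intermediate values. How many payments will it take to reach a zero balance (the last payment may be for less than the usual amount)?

Monthly rate r = 16.8%/12 = 1.4% = 0.014.
Recurrence: B ← B·(1+r) − £300.00.
Month 1: interest £202.33; balance after payment £14,354.33.
Month 2: interest £200.96; balance after payment £14,255.29.
Closed form: n = −ln(1 − rB₀/P)/ln(1+r) = −ln(0.32557)/ln(1.014) ≈ 80.715, so the balance reaches zero during payment 81.

81 months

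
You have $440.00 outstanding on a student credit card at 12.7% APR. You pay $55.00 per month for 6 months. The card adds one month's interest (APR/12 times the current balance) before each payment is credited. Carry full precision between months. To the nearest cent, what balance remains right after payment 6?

Monthly rate r = 12.7%/12 = 1.05833% = 0.0105833.
Each month: B ← B·(1+r) − $55.00.
Month 1: interest $4.66; balance after payment $389.66.
Month 2: interest $4.12; balance after payment $338.78.
Month 3: interest $3.59; balance after payment $287.37.
Month 4: interest $3.04; balance after payment $235.41.
Month 5: interest $2.49; balance after payment $182.90.
Month 6: interest $1.94; balance after payment $129.83.

$129.83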